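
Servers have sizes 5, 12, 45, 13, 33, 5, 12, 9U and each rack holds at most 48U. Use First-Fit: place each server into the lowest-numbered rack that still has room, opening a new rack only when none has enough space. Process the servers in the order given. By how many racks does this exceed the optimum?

0

First-Fit: [5,12,13,5,12] [45] [33,9] → 3 racks.
Total size 134U; any packing needs at least ⌈134/48⌉ = 3 racks.
So 3 is already optimal.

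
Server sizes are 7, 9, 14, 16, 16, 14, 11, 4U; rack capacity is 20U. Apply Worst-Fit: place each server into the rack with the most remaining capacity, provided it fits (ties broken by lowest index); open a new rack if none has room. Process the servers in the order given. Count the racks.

rack 1: place 7U, 13U left
rack 1: place 9U, 4U left
rack 2: place 14U, 6U left
rack 3: place 16U, 4U left
rack 4: place 16U, 4U left
rack 5: place 14U, 6U left
rack 6: place 11U, 9U left
rack 6: place 4U, 5U left

6 racks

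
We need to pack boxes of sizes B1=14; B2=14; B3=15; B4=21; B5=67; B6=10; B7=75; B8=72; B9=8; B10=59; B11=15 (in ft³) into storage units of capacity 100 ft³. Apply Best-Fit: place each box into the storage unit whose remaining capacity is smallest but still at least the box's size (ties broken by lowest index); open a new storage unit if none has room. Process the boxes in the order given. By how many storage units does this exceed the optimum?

Best-Fit: [14,14,15,21] [67,10,8,15] [75] [72] [59] → 5 storage units.
Total size 370 ft³; any packing needs at least ⌈370/100⌉ = 4 storage units.
An optimal packing achieves that bound: [75,21] [72,15,10] [67,15,14] [59,14,8] → 4 storage units.
Excess: 5 − 4 = 1.

1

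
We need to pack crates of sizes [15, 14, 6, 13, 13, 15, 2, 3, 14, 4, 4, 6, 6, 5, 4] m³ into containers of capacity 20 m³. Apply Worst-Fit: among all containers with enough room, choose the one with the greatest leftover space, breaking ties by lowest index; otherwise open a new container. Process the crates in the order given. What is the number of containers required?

container 1: place 15 m³, 5 m³ left
container 2: place 14 m³, 6 m³ left
container 2: place 6 m³, 0 m³ left
container 3: place 13 m³, 7 m³ left
container 4: place 13 m³, 7 m³ left
container 5: place 15 m³, 5 m³ left
container 3: place 2 m³, 5 m³ left
container 4: place 3 m³, 4 m³ left
container 6: place 14 m³, 6 m³ left
container 6: place 4 m³, 2 m³ left
container 1: place 4 m³, 1 m³ left
container 7: place 6 m³, 14 m³ left
container 7: place 6 m³, 8 m³ left
container 7: place 5 m³, 3 m³ left
container 3: place 4 m³, 1 m³ left

7 containers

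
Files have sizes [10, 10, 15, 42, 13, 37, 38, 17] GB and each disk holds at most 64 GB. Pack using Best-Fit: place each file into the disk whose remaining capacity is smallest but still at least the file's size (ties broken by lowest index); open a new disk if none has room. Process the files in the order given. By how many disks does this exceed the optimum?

Best-Fit: [10,10,15] [42,13] [37] [38,17] → 4 disks.
Total size 182 GB; any packing needs at least ⌈182/64⌉ = 3 disks.
An optimal packing achieves that bound: [42,17] [38,15,10] [37,13,10] → 3 disks.
Excess: 4 − 3 = 1.

1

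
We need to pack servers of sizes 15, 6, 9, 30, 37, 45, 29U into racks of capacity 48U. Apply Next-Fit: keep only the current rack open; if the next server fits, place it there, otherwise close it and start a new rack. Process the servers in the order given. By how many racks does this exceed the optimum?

Next-Fit: [15,6,9] [30] [37] [45] [29] → 5 racks.
Total size 171U; any packing needs at least ⌈171/48⌉ = 4 racks.
An optimal packing achieves that bound: [45] [37,9] [30,15] [29,6] → 4 racks.
Excess: 5 − 4 = 1.

1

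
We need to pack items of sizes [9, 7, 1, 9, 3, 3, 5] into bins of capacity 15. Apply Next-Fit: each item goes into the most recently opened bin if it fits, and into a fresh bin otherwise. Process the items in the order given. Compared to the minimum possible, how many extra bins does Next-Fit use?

Next-Fit: [9] [7,1] [9,3,3] [5] → 4 bins.
Total size 37; any packing needs at least ⌈37/15⌉ = 3 bins.
An optimal packing achieves that bound: [9,5,1] [9,3,3] [7] → 3 bins.
Excess: 4 − 3 = 1.

1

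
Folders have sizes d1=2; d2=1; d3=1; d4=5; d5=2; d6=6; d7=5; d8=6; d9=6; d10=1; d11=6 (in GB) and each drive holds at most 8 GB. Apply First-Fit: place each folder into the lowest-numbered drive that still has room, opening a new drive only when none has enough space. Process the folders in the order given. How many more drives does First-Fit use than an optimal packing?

1

First-Fit: [2,1,1,2,1] [5] [6] [5] [6] [6] [6] → 7 drives.
Total size 41 GB; any packing needs at least ⌈41/8⌉ = 6 drives.
An optimal packing achieves that bound: [6,2] [6,2] [6,1,1] [6,1] [5] [5] → 6 drives.
Excess: 7 − 6 = 1.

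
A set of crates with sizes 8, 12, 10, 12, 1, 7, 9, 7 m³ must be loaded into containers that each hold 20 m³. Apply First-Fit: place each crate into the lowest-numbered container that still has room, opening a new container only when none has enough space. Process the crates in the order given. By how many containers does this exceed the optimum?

0

First-Fit: [8,12] [10,1,7] [12,7] [9] → 4 containers.
Total size 66 m³; any packing needs at least ⌈66/20⌉ = 4 containers.
So 4 is already optimal.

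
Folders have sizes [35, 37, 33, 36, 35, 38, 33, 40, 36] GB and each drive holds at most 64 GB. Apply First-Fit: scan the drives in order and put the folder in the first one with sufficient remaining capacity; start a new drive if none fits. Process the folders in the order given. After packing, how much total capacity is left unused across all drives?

253

drive 1: place 35 GB, 29 GB left
drive 2: place 37 GB, 27 GB left
drive 3: place 33 GB, 31 GB left
drive 4: place 36 GB, 28 GB left
drive 5: place 35 GB, 29 GB left
drive 6: place 38 GB, 26 GB left
drive 7: place 33 GB, 31 GB left
drive 8: place 40 GB, 24 GB left
drive 9: place 36 GB, 28 GB left
9 drives × 64 GB = 576 GB; used 323 GB; unused 253 GB.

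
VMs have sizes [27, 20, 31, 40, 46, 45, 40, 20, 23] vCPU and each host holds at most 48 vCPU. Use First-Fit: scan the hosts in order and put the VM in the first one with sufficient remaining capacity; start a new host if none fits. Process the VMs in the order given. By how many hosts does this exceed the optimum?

First-Fit: [27,20] [31] [40] [46] [45] [40] [20,23] → 7 hosts.
Total size 292 vCPU; any packing needs at least ⌈292/48⌉ = 7 hosts.
So 7 is already optimal.

0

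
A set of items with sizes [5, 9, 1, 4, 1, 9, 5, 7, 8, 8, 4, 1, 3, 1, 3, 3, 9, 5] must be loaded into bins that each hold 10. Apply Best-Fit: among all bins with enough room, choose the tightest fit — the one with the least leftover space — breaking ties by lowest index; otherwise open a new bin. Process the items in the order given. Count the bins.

bin 1: place 5, 5 left
bin 2: place 9, 1 left
bin 2: place 1, 0 left
bin 1: place 4, 1 left
bin 1: place 1, 0 left
bin 3: place 9, 1 left
bin 4: place 5, 5 left
bin 5: place 7, 3 left
bin 6: place 8, 2 left
bin 7: place 8, 2 left
bin 4: place 4, 1 left
bin 3: place 1, 0 left
bin 5: place 3, 0 left
bin 4: place 1, 0 left
bin 8: place 3, 7 left
bin 8: place 3, 4 left
bin 9: place 9, 1 left
bin 10: place 5, 5 left

10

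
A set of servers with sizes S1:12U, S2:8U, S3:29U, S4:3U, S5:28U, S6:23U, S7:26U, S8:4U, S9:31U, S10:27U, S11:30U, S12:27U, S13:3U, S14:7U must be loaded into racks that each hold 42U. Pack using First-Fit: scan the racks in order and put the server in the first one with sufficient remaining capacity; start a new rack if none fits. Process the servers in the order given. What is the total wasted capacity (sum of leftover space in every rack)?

Put S1 (12U) in rack 1; 30U remain.
Put S2 (8U) in rack 1; 22U remain.
Put S3 (29U) in rack 2; 13U remain.
Put S4 (3U) in rack 1; 19U remain.
Put S5 (28U) in rack 3; 14U remain.
Put S6 (23U) in rack 4; 19U remain.
Put S7 (26U) in rack 5; 16U remain.
Put S8 (4U) in rack 1; 15U remain.
Put S9 (31U) in rack 6; 11U remain.
Put S10 (27U) in rack 7; 15U remain.
Put S11 (30U) in rack 8; 12U remain.
Put S12 (27U) in rack 9; 15U remain.
Put S13 (3U) in rack 1; 12U remain.
Put S14 (7U) in rack 1; 5U remain.
9 racks × 42U = 378U; used 258U; unused 120U.

120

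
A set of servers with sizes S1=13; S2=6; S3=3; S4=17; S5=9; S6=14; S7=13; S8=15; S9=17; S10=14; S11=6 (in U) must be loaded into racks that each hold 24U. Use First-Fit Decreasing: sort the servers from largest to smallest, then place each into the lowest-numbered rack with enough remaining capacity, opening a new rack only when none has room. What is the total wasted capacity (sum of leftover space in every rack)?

Sorted descending: 17, 17, 15, 14, 14, 13, 13, 9, 6, 6, 3.
Put 17U in rack 1; 7U remain.
Put 17U in rack 2; 7U remain.
Put 15U in rack 3; 9U remain.
Put 14U in rack 4; 10U remain.
Put 14U in rack 5; 10U remain.
Put 13U in rack 6; 11U remain.
Put 13U in rack 7; 11U remain.
Put 9U in rack 3; 0U remain.
Put 6U in rack 1; 1U remain.
Put 6U in rack 2; 1U remain.
Put 3U in rack 4; 7U remain.
7 racks × 24U = 168U; used 127U; unused 41U.

41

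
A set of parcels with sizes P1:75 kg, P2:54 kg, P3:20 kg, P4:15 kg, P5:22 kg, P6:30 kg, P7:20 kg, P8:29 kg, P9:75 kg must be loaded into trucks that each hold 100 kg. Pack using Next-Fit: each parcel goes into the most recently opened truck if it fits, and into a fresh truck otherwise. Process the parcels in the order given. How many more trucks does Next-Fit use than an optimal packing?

Next-Fit: [75] [54,20,15] [22,30,20] [29] [75] → 5 trucks.
Total size 340 kg; any packing needs at least ⌈340/100⌉ = 4 trucks.
An optimal packing achieves that bound: [75,22] [75,20] [54,30,15] [29,20] → 4 trucks.
Excess: 5 − 4 = 1.

1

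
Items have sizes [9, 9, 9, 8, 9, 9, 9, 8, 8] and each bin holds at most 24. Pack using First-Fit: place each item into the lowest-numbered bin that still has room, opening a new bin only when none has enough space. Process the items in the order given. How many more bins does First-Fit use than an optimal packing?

First-Fit: [9,9] [9,8] [9,9] [9,8] [8] → 5 bins.
Total size 78; any packing needs at least ⌈78/24⌉ = 4 bins.
An optimal packing achieves that bound: [9,9] [9,9] [9,9] [8,8,8] → 4 bins.
Excess: 5 − 4 = 1.

1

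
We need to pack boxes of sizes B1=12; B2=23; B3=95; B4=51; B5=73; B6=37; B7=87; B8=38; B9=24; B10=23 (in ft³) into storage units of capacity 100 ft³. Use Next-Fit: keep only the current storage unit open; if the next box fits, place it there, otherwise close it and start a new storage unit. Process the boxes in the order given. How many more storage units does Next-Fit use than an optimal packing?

Next-Fit: [12,23] [95] [51] [73] [37] [87] [38,24,23] → 7 storage units.
Total size 463 ft³; any packing needs at least ⌈463/100⌉ = 5 storage units.
An optimal packing achieves that bound: [95] [87,12] [73,24] [51,38] [37,23,23] → 5 storage units.
Excess: 7 − 5 = 2.

2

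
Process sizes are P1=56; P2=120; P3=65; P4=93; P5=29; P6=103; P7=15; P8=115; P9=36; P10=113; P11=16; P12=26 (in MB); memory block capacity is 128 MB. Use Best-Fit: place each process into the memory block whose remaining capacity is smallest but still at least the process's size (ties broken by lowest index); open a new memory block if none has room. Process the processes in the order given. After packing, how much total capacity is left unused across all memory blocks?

109

memory block 1: place P1 (56 MB), 72 MB left
memory block 2: place P2 (120 MB), 8 MB left
memory block 1: place P3 (65 MB), 7 MB left
memory block 3: place P4 (93 MB), 35 MB left
memory block 3: place P5 (29 MB), 6 MB left
memory block 4: place P6 (103 MB), 25 MB left
memory block 4: place P7 (15 MB), 10 MB left
memory block 5: place P8 (115 MB), 13 MB left
memory block 6: place P9 (36 MB), 92 MB left
memory block 7: place P10 (113 MB), 15 MB left
memory block 6: place P11 (16 MB), 76 MB left
memory block 6: place P12 (26 MB), 50 MB left
7 memory blocks × 128 MB = 896 MB; used 787 MB; unused 109 MB.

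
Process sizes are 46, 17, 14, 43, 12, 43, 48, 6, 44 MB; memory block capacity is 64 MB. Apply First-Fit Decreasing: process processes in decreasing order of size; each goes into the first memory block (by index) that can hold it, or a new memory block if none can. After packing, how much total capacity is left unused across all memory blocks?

47

Sorted descending: 48, 46, 44, 43, 43, 17, 14, 12, 6.
Put 48 MB in memory block 1; 16 MB remain.
Put 46 MB in memory block 2; 18 MB remain.
Put 44 MB in memory block 3; 20 MB remain.
Put 43 MB in memory block 4; 21 MB remain.
Put 43 MB in memory block 5; 21 MB remain.
Put 17 MB in memory block 2; 1 MB remain.
Put 14 MB in memory block 1; 2 MB remain.
Put 12 MB in memory block 3; 8 MB remain.
Put 6 MB in memory block 3; 2 MB remain.
5 memory blocks × 64 MB = 320 MB; used 273 MB; unused 47 MB.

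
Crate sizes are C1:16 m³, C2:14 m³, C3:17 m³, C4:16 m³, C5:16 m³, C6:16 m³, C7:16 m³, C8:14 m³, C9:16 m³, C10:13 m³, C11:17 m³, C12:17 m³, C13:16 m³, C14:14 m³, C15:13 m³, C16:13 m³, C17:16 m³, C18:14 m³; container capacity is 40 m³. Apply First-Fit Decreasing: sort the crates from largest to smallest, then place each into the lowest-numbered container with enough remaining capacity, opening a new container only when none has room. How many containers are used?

9 containers

Sorted descending: 17, 17, 17, 16, 16, 16, 16, 16, 16, 16, 16, 14, 14, 14, 14, 13, 13, 13.
container 1: place 17 m³, 23 m³ left
container 1: place 17 m³, 6 m³ left
container 2: place 17 m³, 23 m³ left
container 2: place 16 m³, 7 m³ left
container 3: place 16 m³, 24 m³ left
container 3: place 16 m³, 8 m³ left
container 4: place 16 m³, 24 m³ left
container 4: place 16 m³, 8 m³ left
container 5: place 16 m³, 24 m³ left
container 5: place 16 m³, 8 m³ left
container 6: place 16 m³, 24 m³ left
container 6: place 14 m³, 10 m³ left
container 7: place 14 m³, 26 m³ left
container 7: place 14 m³, 12 m³ left
container 8: place 14 m³, 26 m³ left
container 8: place 13 m³, 13 m³ left
container 8: place 13 m³, 0 m³ left
container 9: place 13 m³, 27 m³ left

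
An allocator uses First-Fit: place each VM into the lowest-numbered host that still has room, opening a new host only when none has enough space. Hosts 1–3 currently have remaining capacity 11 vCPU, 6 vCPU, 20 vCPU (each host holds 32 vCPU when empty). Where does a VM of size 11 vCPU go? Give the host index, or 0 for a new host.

1

Hosts with room: host 1 (11 vCPU), host 3 (20 vCPU).
The first with room is host 1.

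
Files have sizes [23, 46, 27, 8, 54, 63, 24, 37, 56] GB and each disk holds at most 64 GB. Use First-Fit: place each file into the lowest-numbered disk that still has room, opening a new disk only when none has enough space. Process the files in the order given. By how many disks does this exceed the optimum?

First-Fit: [23,27,8] [46] [54] [63] [24,37] [56] → 6 disks.
Total size 338 GB; any packing needs at least ⌈338/64⌉ = 6 disks.
So 6 is already optimal.

0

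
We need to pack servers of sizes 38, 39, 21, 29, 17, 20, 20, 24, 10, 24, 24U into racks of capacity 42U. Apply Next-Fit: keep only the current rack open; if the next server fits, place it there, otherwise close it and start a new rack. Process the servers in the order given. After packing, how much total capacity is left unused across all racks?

112

Put 38U in rack 1; 4U remain.
Put 39U in rack 2; 3U remain.
Put 21U in rack 3; 21U remain.
Put 29U in rack 4; 13U remain.
Put 17U in rack 5; 25U remain.
Put 20U in rack 5; 5U remain.
Put 20U in rack 6; 22U remain.
Put 24U in rack 7; 18U remain.
Put 10U in rack 7; 8U remain.
Put 24U in rack 8; 18U remain.
Put 24U in rack 9; 18U remain.
9 racks × 42U = 378U; used 266U; unused 112U.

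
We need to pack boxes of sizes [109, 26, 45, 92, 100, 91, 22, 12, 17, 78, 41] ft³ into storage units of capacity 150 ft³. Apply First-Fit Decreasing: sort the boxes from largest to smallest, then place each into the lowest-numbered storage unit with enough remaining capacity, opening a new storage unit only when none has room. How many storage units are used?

5

Sorted descending: 109, 100, 92, 91, 78, 45, 41, 26, 22, 17, 12.
109 ft³ → storage unit 1 (remaining 41 ft³)
100 ft³ → storage unit 2 (remaining 50 ft³)
92 ft³ → storage unit 3 (remaining 58 ft³)
91 ft³ → storage unit 4 (remaining 59 ft³)
78 ft³ → storage unit 5 (remaining 72 ft³)
45 ft³ → storage unit 2 (remaining 5 ft³)
41 ft³ → storage unit 1 (remaining 0 ft³)
26 ft³ → storage unit 3 (remaining 32 ft³)
22 ft³ → storage unit 3 (remaining 10 ft³)
17 ft³ → storage unit 4 (remaining 42 ft³)
12 ft³ → storage unit 4 (remaining 30 ft³)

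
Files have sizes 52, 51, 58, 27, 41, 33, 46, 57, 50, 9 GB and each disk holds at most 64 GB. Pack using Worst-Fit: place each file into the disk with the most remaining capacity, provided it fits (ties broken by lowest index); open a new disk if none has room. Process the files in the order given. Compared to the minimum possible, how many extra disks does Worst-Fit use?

Worst-Fit: [52] [51] [58] [27,33] [41,9] [46] [57] [50] → 8 disks.
8 files exceed 32 GB (half the capacity), and no two of those can share a disk, so at least 8 disks are needed.
So 8 is already optimal.

0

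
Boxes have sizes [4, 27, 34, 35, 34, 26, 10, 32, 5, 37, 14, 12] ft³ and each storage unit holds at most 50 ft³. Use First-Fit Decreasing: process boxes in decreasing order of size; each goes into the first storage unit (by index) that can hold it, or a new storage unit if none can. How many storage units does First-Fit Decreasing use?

7

Sorted descending: 37, 35, 34, 34, 32, 27, 26, 14, 12, 10, 5, 4.
storage unit 1: place 37 ft³, 13 ft³ left
storage unit 2: place 35 ft³, 15 ft³ left
storage unit 3: place 34 ft³, 16 ft³ left
storage unit 4: place 34 ft³, 16 ft³ left
storage unit 5: place 32 ft³, 18 ft³ left
storage unit 6: place 27 ft³, 23 ft³ left
storage unit 7: place 26 ft³, 24 ft³ left
storage unit 2: place 14 ft³, 1 ft³ left
storage unit 1: place 12 ft³, 1 ft³ left
storage unit 3: place 10 ft³, 6 ft³ left
storage unit 3: place 5 ft³, 1 ft³ left
storage unit 4: place 4 ft³, 12 ft³ left
Final storage units: [37,12] [35,14] [34,10,5] [34,4] [32] [27] [26].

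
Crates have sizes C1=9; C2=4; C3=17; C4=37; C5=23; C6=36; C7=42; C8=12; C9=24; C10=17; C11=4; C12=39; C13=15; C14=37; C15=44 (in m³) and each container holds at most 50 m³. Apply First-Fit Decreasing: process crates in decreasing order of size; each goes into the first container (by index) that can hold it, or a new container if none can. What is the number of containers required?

Sorted descending: 44, 42, 39, 37, 37, 36, 24, 23, 17, 17, 15, 12, 9, 4, 4.
Put 44 m³ in container 1; 6 m³ remain.
Put 42 m³ in container 2; 8 m³ remain.
Put 39 m³ in container 3; 11 m³ remain.
Put 37 m³ in container 4; 13 m³ remain.
Put 37 m³ in container 5; 13 m³ remain.
Put 36 m³ in container 6; 14 m³ remain.
Put 24 m³ in container 7; 26 m³ remain.
Put 23 m³ in container 7; 3 m³ remain.
Put 17 m³ in container 8; 33 m³ remain.
Put 17 m³ in container 8; 16 m³ remain.
Put 15 m³ in container 8; 1 m³ remain.
Put 12 m³ in container 4; 1 m³ remain.
Put 9 m³ in container 3; 2 m³ remain.
Put 4 m³ in container 1; 2 m³ remain.
Put 4 m³ in container 2; 4 m³ remain.
Final containers: [44,4] [42,4] [39,9] [37,12] [37] [36] [24,23] [17,17,15].

8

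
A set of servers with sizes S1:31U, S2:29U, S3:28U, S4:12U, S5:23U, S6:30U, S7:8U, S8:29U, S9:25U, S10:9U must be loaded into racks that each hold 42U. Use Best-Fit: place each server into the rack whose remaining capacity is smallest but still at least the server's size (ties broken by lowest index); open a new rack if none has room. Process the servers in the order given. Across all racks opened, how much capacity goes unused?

S1 (31U) → rack 1 (remaining 11U)
S2 (29U) → rack 2 (remaining 13U)
S3 (28U) → rack 3 (remaining 14U)
S4 (12U) → rack 2 (remaining 1U)
S5 (23U) → rack 4 (remaining 19U)
S6 (30U) → rack 5 (remaining 12U)
S7 (8U) → rack 1 (remaining 3U)
S8 (29U) → rack 6 (remaining 13U)
S9 (25U) → rack 7 (remaining 17U)
S10 (9U) → rack 5 (remaining 3U)
7 racks × 42U = 294U; used 224U; unused 70U.

70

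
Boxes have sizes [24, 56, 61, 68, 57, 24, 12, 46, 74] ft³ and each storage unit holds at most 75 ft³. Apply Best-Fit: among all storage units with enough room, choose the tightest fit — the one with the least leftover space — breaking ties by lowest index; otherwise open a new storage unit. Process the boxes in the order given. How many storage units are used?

7

24 ft³ → storage unit 1 (remaining 51 ft³)
56 ft³ → storage unit 2 (remaining 19 ft³)
61 ft³ → storage unit 3 (remaining 14 ft³)
68 ft³ → storage unit 4 (remaining 7 ft³)
57 ft³ → storage unit 5 (remaining 18 ft³)
24 ft³ → storage unit 1 (remaining 27 ft³)
12 ft³ → storage unit 3 (remaining 2 ft³)
46 ft³ → storage unit 6 (remaining 29 ft³)
74 ft³ → storage unit 7 (remaining 1 ft³)
Final storage units: [24,24] [56] [61,12] [68] [57] [46] [74].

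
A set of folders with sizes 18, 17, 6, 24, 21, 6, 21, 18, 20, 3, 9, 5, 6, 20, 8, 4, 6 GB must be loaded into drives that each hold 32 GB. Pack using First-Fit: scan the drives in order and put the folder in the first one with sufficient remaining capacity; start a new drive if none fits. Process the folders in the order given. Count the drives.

8

18 GB → drive 1 (remaining 14 GB)
17 GB → drive 2 (remaining 15 GB)
6 GB → drive 1 (remaining 8 GB)
24 GB → drive 3 (remaining 8 GB)
21 GB → drive 4 (remaining 11 GB)
6 GB → drive 1 (remaining 2 GB)
21 GB → drive 5 (remaining 11 GB)
18 GB → drive 6 (remaining 14 GB)
20 GB → drive 7 (remaining 12 GB)
3 GB → drive 2 (remaining 12 GB)
9 GB → drive 2 (remaining 3 GB)
5 GB → drive 3 (remaining 3 GB)
6 GB → drive 4 (remaining 5 GB)
20 GB → drive 8 (remaining 12 GB)
8 GB → drive 5 (remaining 3 GB)
4 GB → drive 4 (remaining 1 GB)
6 GB → drive 6 (remaining 8 GB)
Final drives: [18,6,6] [17,3,9] [24,5] [21,6,4] [21,8] [18,6] [20] [20].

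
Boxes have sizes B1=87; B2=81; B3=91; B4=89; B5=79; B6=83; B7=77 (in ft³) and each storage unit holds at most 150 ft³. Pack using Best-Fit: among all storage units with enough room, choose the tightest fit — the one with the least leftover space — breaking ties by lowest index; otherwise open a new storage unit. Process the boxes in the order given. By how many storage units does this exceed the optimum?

Best-Fit: [87] [81] [91] [89] [79] [83] [77] → 7 storage units.
7 boxes exceed 75 ft³ (half the capacity), and no two of those can share a storage unit, so at least 7 storage units are needed.
So 7 is already optimal.

0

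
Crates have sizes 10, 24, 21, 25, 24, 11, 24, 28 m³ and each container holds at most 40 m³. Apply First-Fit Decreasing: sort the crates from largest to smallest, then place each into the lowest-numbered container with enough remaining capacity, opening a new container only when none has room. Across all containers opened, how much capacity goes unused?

Sorted descending: 28, 25, 24, 24, 24, 21, 11, 10.
container 1: place 28 m³, 12 m³ left
container 2: place 25 m³, 15 m³ left
container 3: place 24 m³, 16 m³ left
container 4: place 24 m³, 16 m³ left
container 5: place 24 m³, 16 m³ left
container 6: place 21 m³, 19 m³ left
container 1: place 11 m³, 1 m³ left
container 2: place 10 m³, 5 m³ left
6 containers × 40 m³ = 240 m³; used 167 m³; unused 73 m³.

73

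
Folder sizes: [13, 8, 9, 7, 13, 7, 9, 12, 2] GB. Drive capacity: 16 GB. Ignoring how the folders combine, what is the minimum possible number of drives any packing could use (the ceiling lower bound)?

5

Total size = 13 + 8 + 9 + 7 + 13 + 7 + 9 + 12 + 2 = 80 GB.
⌈80 / 16⌉ = 5.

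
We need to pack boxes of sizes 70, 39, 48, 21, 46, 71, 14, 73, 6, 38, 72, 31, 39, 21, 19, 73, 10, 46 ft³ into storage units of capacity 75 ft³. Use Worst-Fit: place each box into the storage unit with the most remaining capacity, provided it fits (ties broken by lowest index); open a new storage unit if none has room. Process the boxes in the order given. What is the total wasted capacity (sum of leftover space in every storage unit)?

Put 70 ft³ in storage unit 1; 5 ft³ remain.
Put 39 ft³ in storage unit 2; 36 ft³ remain.
Put 48 ft³ in storage unit 3; 27 ft³ remain.
Put 21 ft³ in storage unit 2; 15 ft³ remain.
Put 46 ft³ in storage unit 4; 29 ft³ remain.
Put 71 ft³ in storage unit 5; 4 ft³ remain.
Put 14 ft³ in storage unit 4; 15 ft³ remain.
Put 73 ft³ in storage unit 6; 2 ft³ remain.
Put 6 ft³ in storage unit 3; 21 ft³ remain.
Put 38 ft³ in storage unit 7; 37 ft³ remain.
Put 72 ft³ in storage unit 8; 3 ft³ remain.
Put 31 ft³ in storage unit 7; 6 ft³ remain.
Put 39 ft³ in storage unit 9; 36 ft³ remain.
Put 21 ft³ in storage unit 9; 15 ft³ remain.
Put 19 ft³ in storage unit 3; 2 ft³ remain.
Put 73 ft³ in storage unit 10; 2 ft³ remain.
Put 10 ft³ in storage unit 2; 5 ft³ remain.
Put 46 ft³ in storage unit 11; 29 ft³ remain.
11 storage units × 75 ft³ = 825 ft³; used 737 ft³; unused 88 ft³.

88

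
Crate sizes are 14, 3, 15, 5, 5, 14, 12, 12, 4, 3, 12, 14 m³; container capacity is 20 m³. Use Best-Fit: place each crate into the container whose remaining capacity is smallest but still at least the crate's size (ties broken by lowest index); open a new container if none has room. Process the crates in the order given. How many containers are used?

container 1: place 14 m³, 6 m³ left
container 1: place 3 m³, 3 m³ left
container 2: place 15 m³, 5 m³ left
container 2: place 5 m³, 0 m³ left
container 3: place 5 m³, 15 m³ left
container 3: place 14 m³, 1 m³ left
container 4: place 12 m³, 8 m³ left
container 5: place 12 m³, 8 m³ left
container 4: place 4 m³, 4 m³ left
container 1: place 3 m³, 0 m³ left
container 6: place 12 m³, 8 m³ left
container 7: place 14 m³, 6 m³ left
Final containers: [14,3,3] [15,5] [5,14] [12,4] [12] [12] [14].

7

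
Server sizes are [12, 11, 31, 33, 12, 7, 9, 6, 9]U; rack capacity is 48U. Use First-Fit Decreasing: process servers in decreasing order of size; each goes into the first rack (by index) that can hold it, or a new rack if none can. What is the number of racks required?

3 racks

Sorted descending: 33, 31, 12, 12, 11, 9, 9, 7, 6.
rack 1: place 33U, 15U left
rack 2: place 31U, 17U left
rack 1: place 12U, 3U left
rack 2: place 12U, 5U left
rack 3: place 11U, 37U left
rack 3: place 9U, 28U left
rack 3: place 9U, 19U left
rack 3: place 7U, 12U left
rack 3: place 6U, 6U left
Final racks: [33,12] [31,12] [11,9,9,7,6].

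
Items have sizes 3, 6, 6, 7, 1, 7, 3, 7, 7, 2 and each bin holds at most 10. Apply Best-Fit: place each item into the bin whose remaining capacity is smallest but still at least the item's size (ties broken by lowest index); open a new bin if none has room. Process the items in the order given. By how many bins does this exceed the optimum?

0

Best-Fit: [3,6,1] [6] [7,3] [7,2] [7] [7] → 6 bins.
6 items exceed 5 (half the capacity), and no two of those can share a bin, so at least 6 bins are needed.
So 6 is already optimal.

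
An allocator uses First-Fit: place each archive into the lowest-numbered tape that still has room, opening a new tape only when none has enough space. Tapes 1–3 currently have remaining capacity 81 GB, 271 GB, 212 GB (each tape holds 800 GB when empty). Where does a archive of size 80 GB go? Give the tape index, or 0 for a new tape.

1

Tapes with room: tape 1 (81 GB), tape 2 (271 GB), tape 3 (212 GB).
The first with room is tape 1.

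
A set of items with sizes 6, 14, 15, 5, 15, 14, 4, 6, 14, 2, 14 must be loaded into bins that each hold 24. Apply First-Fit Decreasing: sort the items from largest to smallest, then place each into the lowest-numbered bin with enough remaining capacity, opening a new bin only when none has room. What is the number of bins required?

Sorted descending: 15, 15, 14, 14, 14, 14, 6, 6, 5, 4, 2.
15 → bin 1 (remaining 9)
15 → bin 2 (remaining 9)
14 → bin 3 (remaining 10)
14 → bin 4 (remaining 10)
14 → bin 5 (remaining 10)
14 → bin 6 (remaining 10)
6 → bin 1 (remaining 3)
6 → bin 2 (remaining 3)
5 → bin 3 (remaining 5)
4 → bin 3 (remaining 1)
2 → bin 1 (remaining 1)
Final bins: [15,6,2] [15,6] [14,5,4] [14] [14] [14].

6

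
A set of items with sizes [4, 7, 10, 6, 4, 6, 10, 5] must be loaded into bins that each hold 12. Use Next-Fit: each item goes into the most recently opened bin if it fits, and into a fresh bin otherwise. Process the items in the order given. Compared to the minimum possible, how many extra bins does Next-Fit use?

Next-Fit: [4,7] [10] [6,4] [6] [10] [5] → 6 bins.
Total size 52; any packing needs at least ⌈52/12⌉ = 5 bins.
An optimal packing achieves that bound: [10] [10] [7,5] [6,6] [4,4] → 5 bins.
Excess: 6 − 5 = 1.

1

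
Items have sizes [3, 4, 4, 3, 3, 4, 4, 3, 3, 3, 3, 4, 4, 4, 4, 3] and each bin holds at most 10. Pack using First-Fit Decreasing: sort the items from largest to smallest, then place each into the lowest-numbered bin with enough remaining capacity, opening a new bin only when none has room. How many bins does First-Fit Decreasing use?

7

Sorted descending: 4, 4, 4, 4, 4, 4, 4, 4, 3, 3, 3, 3, 3, 3, 3, 3.
bin 1: place 4, 6 left
bin 1: place 4, 2 left
bin 2: place 4, 6 left
bin 2: place 4, 2 left
bin 3: place 4, 6 left
bin 3: place 4, 2 left
bin 4: place 4, 6 left
bin 4: place 4, 2 left
bin 5: place 3, 7 left
bin 5: place 3, 4 left
bin 5: place 3, 1 left
bin 6: place 3, 7 left
bin 6: place 3, 4 left
bin 6: place 3, 1 left
bin 7: place 3, 7 left
bin 7: place 3, 4 left
Final bins: [4,4] [4,4] [4,4] [4,4] [3,3,3] [3,3,3] [3,3].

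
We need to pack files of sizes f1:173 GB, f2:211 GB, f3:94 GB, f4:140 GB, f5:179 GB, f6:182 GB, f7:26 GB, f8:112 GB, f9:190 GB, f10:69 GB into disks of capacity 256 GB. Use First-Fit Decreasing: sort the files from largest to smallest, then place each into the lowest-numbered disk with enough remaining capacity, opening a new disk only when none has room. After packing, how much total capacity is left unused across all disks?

416

Sorted descending: 211, 190, 182, 179, 173, 140, 112, 94, 69, 26.
Put 211 GB in disk 1; 45 GB remain.
Put 190 GB in disk 2; 66 GB remain.
Put 182 GB in disk 3; 74 GB remain.
Put 179 GB in disk 4; 77 GB remain.
Put 173 GB in disk 5; 83 GB remain.
Put 140 GB in disk 6; 116 GB remain.
Put 112 GB in disk 6; 4 GB remain.
Put 94 GB in disk 7; 162 GB remain.
Put 69 GB in disk 3; 5 GB remain.
Put 26 GB in disk 1; 19 GB remain.
7 disks × 256 GB = 1792 GB; used 1376 GB; unused 416 GB.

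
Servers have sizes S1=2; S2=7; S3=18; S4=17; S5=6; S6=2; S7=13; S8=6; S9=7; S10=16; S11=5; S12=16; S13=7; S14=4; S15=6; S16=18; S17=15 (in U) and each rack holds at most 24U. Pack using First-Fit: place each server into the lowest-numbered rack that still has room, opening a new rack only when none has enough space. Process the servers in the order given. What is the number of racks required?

8

S1 (2U) → rack 1 (remaining 22U)
S2 (7U) → rack 1 (remaining 15U)
S3 (18U) → rack 2 (remaining 6U)
S4 (17U) → rack 3 (remaining 7U)
S5 (6U) → rack 1 (remaining 9U)
S6 (2U) → rack 1 (remaining 7U)
S7 (13U) → rack 4 (remaining 11U)
S8 (6U) → rack 1 (remaining 1U)
S9 (7U) → rack 3 (remaining 0U)
S10 (16U) → rack 5 (remaining 8U)
S11 (5U) → rack 2 (remaining 1U)
S12 (16U) → rack 6 (remaining 8U)
S13 (7U) → rack 4 (remaining 4U)
S14 (4U) → rack 4 (remaining 0U)
S15 (6U) → rack 5 (remaining 2U)
S16 (18U) → rack 7 (remaining 6U)
S17 (15U) → rack 8 (remaining 9U)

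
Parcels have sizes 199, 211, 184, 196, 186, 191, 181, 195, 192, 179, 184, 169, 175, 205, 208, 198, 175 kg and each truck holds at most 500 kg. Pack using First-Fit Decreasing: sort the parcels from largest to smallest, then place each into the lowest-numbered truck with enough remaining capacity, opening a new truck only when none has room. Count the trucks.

9 trucks

Sorted descending: 211, 208, 205, 199, 198, 196, 195, 192, 191, 186, 184, 184, 181, 179, 175, 175, 169.
truck 1: place 211 kg, 289 kg left
truck 1: place 208 kg, 81 kg left
truck 2: place 205 kg, 295 kg left
truck 2: place 199 kg, 96 kg left
truck 3: place 198 kg, 302 kg left
truck 3: place 196 kg, 106 kg left
truck 4: place 195 kg, 305 kg left
truck 4: place 192 kg, 113 kg left
truck 5: place 191 kg, 309 kg left
truck 5: place 186 kg, 123 kg left
truck 6: place 184 kg, 316 kg left
truck 6: place 184 kg, 132 kg left
truck 7: place 181 kg, 319 kg left
truck 7: place 179 kg, 140 kg left
truck 8: place 175 kg, 325 kg left
truck 8: place 175 kg, 150 kg left
truck 9: place 169 kg, 331 kg left
Final trucks: [211,208] [205,199] [198,196] [195,192] [191,186] [184,184] [181,179] [175,175] [169].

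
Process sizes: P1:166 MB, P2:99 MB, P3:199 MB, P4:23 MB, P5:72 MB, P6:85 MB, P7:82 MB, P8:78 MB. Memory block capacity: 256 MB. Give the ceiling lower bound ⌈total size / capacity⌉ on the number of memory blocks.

Total size = 166 + 99 + 199 + 23 + 72 + 85 + 82 + 78 = 804 MB.
⌈804 / 256⌉ = 4.

4 memory blocks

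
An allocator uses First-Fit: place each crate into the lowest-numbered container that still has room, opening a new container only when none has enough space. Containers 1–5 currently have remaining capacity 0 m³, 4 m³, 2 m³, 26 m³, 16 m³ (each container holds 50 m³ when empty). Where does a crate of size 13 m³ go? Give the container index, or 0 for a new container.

Containers with room: container 4 (26 m³), container 5 (16 m³).
The first with room is container 4.

4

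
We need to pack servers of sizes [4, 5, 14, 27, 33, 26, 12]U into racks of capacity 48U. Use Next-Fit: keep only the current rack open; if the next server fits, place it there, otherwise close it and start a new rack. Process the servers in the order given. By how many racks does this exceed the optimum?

1

Next-Fit: [4,5,14] [27] [33] [26,12] → 4 racks.
Total size 121U; any packing needs at least ⌈121/48⌉ = 3 racks.
An optimal packing achieves that bound: [33,14] [27,12,5,4] [26] → 3 racks.
Excess: 4 − 3 = 1.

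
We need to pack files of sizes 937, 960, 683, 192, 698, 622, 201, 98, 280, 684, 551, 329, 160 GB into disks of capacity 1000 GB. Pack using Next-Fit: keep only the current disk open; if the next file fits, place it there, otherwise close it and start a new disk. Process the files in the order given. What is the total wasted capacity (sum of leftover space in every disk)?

1605

disk 1: place 937 GB, 63 GB left
disk 2: place 960 GB, 40 GB left
disk 3: place 683 GB, 317 GB left
disk 3: place 192 GB, 125 GB left
disk 4: place 698 GB, 302 GB left
disk 5: place 622 GB, 378 GB left
disk 5: place 201 GB, 177 GB left
disk 5: place 98 GB, 79 GB left
disk 6: place 280 GB, 720 GB left
disk 6: place 684 GB, 36 GB left
disk 7: place 551 GB, 449 GB left
disk 7: place 329 GB, 120 GB left
disk 8: place 160 GB, 840 GB left
8 disks × 1000 GB = 8000 GB; used 6395 GB; unused 1605 GB.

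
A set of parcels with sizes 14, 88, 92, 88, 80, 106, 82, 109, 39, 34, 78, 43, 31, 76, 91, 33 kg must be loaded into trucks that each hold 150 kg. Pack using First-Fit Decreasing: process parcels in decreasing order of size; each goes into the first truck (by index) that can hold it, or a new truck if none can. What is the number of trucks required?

10 trucks

Sorted descending: 109, 106, 92, 91, 88, 88, 82, 80, 78, 76, 43, 39, 34, 33, 31, 14.
truck 1: place 109 kg, 41 kg left
truck 2: place 106 kg, 44 kg left
truck 3: place 92 kg, 58 kg left
truck 4: place 91 kg, 59 kg left
truck 5: place 88 kg, 62 kg left
truck 6: place 88 kg, 62 kg left
truck 7: place 82 kg, 68 kg left
truck 8: place 80 kg, 70 kg left
truck 9: place 78 kg, 72 kg left
truck 10: place 76 kg, 74 kg left
truck 2: place 43 kg, 1 kg left
truck 1: place 39 kg, 2 kg left
truck 3: place 34 kg, 24 kg left
truck 4: place 33 kg, 26 kg left
truck 5: place 31 kg, 31 kg left
truck 3: place 14 kg, 10 kg left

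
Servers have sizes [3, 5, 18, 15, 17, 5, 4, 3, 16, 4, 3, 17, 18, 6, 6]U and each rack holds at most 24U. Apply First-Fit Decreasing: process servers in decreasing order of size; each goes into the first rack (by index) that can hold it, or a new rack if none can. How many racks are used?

6

Sorted descending: 18, 18, 17, 17, 16, 15, 6, 6, 5, 5, 4, 4, 3, 3, 3.
rack 1: place 18U, 6U left
rack 2: place 18U, 6U left
rack 3: place 17U, 7U left
rack 4: place 17U, 7U left
rack 5: place 16U, 8U left
rack 6: place 15U, 9U left
rack 1: place 6U, 0U left
rack 2: place 6U, 0U left
rack 3: place 5U, 2U left
rack 4: place 5U, 2U left
rack 5: place 4U, 4U left
rack 5: place 4U, 0U left
rack 6: place 3U, 6U left
rack 6: place 3U, 3U left
rack 6: place 3U, 0U left
Final racks: [18,6] [18,6] [17,5] [17,5] [16,4,4] [15,3,3,3].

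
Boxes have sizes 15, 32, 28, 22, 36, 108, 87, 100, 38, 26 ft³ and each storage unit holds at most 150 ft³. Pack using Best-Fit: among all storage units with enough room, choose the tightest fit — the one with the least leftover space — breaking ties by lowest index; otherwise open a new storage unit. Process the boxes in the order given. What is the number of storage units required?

4 storage units

Put 15 ft³ in storage unit 1; 135 ft³ remain.
Put 32 ft³ in storage unit 1; 103 ft³ remain.
Put 28 ft³ in storage unit 1; 75 ft³ remain.
Put 22 ft³ in storage unit 1; 53 ft³ remain.
Put 36 ft³ in storage unit 1; 17 ft³ remain.
Put 108 ft³ in storage unit 2; 42 ft³ remain.
Put 87 ft³ in storage unit 3; 63 ft³ remain.
Put 100 ft³ in storage unit 4; 50 ft³ remain.
Put 38 ft³ in storage unit 2; 4 ft³ remain.
Put 26 ft³ in storage unit 4; 24 ft³ remain.
Final storage units: [15,32,28,22,36] [108,38] [87] [100,26].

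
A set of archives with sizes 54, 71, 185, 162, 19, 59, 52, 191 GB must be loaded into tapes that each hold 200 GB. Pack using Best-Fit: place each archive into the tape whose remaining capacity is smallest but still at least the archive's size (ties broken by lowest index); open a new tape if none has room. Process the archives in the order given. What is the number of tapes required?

5

tape 1: place 54 GB, 146 GB left
tape 1: place 71 GB, 75 GB left
tape 2: place 185 GB, 15 GB left
tape 3: place 162 GB, 38 GB left
tape 3: place 19 GB, 19 GB left
tape 1: place 59 GB, 16 GB left
tape 4: place 52 GB, 148 GB left
tape 5: place 191 GB, 9 GB left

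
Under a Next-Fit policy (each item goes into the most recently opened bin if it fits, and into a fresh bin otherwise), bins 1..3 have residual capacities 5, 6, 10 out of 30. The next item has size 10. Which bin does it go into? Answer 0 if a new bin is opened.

3

Next-Fit only looks at bin 3, which has 10 free.
10 fits there.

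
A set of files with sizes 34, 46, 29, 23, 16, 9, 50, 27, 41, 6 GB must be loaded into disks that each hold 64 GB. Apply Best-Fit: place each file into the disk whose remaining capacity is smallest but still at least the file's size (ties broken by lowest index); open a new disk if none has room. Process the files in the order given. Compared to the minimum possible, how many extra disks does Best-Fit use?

0

Best-Fit: [34,29] [46,16] [23,9,27] [50,6] [41] → 5 disks.
Total size 281 GB; any packing needs at least ⌈281/64⌉ = 5 disks.
So 5 is already optimal.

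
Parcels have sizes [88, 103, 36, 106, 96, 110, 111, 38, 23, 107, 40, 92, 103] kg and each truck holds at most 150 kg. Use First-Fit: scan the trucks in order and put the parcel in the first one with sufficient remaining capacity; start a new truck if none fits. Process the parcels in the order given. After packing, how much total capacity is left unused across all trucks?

297

88 kg → truck 1 (remaining 62 kg)
103 kg → truck 2 (remaining 47 kg)
36 kg → truck 1 (remaining 26 kg)
106 kg → truck 3 (remaining 44 kg)
96 kg → truck 4 (remaining 54 kg)
110 kg → truck 5 (remaining 40 kg)
111 kg → truck 6 (remaining 39 kg)
38 kg → truck 2 (remaining 9 kg)
23 kg → truck 1 (remaining 3 kg)
107 kg → truck 7 (remaining 43 kg)
40 kg → truck 3 (remaining 4 kg)
92 kg → truck 8 (remaining 58 kg)
103 kg → truck 9 (remaining 47 kg)
9 trucks × 150 kg = 1350 kg; used 1053 kg; unused 297 kg.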